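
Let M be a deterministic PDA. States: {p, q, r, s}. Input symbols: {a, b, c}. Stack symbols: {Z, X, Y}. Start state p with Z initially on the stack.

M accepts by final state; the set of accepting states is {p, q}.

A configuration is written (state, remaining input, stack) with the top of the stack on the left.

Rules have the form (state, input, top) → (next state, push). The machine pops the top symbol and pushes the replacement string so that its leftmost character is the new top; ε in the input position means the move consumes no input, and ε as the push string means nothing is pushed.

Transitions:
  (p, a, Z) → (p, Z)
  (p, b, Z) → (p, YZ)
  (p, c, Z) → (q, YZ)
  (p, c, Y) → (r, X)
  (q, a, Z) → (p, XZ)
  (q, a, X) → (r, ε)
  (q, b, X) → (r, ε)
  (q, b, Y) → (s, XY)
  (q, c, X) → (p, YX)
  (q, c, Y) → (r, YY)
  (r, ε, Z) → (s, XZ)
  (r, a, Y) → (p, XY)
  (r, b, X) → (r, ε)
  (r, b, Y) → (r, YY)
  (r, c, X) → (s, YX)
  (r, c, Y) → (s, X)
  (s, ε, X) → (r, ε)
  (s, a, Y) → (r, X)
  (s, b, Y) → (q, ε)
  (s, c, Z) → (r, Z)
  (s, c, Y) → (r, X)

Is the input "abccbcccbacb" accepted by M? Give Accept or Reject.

Accept

(p, abccbcccbacb, Z) ⊢ (p, bccbcccbacb, Z) ⊢ (p, ccbcccbacb, YZ) ⊢ (r, cbcccbacb, XZ) ⊢ (s, bcccbacb, YXZ) ⊢ (q, cccbacb, XZ) ⊢ (p, ccbacb, YXZ) ⊢ (r, cbacb, XXZ) ⊢ (s, bacb, YXXZ) ⊢ (q, acb, XXZ) ⊢ (r, cb, XZ) ⊢ (s, b, YXZ) ⊢ (q, ε, XZ)
All input consumed; state q ∈ F.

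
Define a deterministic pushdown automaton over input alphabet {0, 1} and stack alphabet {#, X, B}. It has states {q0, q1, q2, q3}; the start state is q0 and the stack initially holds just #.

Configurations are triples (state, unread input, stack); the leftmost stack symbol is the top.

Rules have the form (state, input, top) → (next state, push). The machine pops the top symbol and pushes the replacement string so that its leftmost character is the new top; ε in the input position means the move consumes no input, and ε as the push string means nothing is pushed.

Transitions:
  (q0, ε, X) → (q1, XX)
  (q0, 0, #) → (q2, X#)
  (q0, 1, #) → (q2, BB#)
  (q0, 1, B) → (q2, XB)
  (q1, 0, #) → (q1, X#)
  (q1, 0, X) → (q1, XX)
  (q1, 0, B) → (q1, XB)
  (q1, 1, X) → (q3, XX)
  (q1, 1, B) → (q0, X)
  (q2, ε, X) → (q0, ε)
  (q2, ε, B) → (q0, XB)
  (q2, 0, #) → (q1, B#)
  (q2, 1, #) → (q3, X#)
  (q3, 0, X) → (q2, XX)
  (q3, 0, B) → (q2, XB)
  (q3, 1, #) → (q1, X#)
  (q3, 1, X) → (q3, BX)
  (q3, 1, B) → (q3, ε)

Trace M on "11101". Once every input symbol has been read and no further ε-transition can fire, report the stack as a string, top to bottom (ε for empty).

(q0, 11101, #)
  read 1, top #: go to q2, push BB# → (q2, 1101, BB#)
  ε-move, top B: go to q0, push XB → (q0, 1101, XBB#)
  ε-move, top X: go to q1, push XX → (q1, 1101, XXBB#)
  read 1, top X: go to q3, push XX → (q3, 101, XXXBB#)
  read 1, top X: go to q3, push BX → (q3, 01, BXXXBB#)
  read 0, top B: go to q2, push XB → (q2, 1, XBXXXBB#)
  ε-move, top X: go to q0, push ε → (q0, 1, BXXXBB#)
  read 1, top B: go to q2, push XB → (q2, ε, XBXXXBB#)
  ε-move, top X: go to q0, push ε → (q0, ε, BXXXBB#)
All input consumed in state q0 with stack BXXXBB#.

BXXXBB#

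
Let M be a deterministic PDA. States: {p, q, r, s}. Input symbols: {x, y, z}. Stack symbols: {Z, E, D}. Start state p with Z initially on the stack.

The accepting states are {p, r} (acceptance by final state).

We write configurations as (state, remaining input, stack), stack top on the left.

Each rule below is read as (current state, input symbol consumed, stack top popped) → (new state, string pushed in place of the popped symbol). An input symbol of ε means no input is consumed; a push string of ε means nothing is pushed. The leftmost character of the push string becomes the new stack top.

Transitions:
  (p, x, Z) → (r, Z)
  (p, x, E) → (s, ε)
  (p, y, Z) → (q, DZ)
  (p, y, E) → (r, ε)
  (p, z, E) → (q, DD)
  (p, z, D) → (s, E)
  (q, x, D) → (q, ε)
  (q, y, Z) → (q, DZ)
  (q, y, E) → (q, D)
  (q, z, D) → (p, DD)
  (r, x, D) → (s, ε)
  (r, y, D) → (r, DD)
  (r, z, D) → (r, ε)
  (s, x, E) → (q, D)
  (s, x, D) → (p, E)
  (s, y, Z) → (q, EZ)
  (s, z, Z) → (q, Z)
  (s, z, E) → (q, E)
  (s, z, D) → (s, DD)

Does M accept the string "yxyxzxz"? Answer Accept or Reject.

(p, yxyxzxz, Z) ⊢ (q, xyxzxz, DZ) ⊢ (q, yxzxz, Z) ⊢ (q, xzxz, DZ) ⊢ (q, zxz, Z)
No transition applies at (q, zxz, Z); input not fully consumed.

Reject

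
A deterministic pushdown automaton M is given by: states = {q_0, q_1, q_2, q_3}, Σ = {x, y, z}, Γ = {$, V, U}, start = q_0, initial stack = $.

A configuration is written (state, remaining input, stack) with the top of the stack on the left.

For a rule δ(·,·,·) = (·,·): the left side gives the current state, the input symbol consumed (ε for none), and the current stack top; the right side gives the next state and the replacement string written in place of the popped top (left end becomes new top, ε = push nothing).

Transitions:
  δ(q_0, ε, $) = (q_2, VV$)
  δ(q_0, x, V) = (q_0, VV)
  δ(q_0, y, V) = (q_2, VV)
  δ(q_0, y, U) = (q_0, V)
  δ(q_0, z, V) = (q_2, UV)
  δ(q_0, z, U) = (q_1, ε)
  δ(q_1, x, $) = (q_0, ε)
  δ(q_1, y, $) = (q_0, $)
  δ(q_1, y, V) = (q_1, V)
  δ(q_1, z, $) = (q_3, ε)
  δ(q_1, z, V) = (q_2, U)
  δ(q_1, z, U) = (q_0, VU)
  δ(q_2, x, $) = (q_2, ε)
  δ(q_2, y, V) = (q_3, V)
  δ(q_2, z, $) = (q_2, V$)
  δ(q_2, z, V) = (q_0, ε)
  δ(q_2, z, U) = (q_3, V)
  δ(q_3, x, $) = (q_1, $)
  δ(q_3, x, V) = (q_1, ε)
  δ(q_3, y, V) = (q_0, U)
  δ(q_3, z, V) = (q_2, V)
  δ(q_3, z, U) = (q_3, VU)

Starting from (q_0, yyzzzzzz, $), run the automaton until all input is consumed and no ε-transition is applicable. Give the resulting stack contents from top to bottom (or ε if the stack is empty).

V$

(q_0, yyzzzzzz, $)
  ε-move, top $: go to q_2, push VV$ → (q_2, yyzzzzzz, VV$)
  read y, top V: go to q_3, push V → (q_3, yzzzzzz, VV$)
  read y, top V: go to q_0, push U → (q_0, zzzzzz, UV$)
  read z, top U: go to q_1, push ε → (q_1, zzzzz, V$)
  read z, top V: go to q_2, push U → (q_2, zzzz, U$)
  read z, top U: go to q_3, push V → (q_3, zzz, V$)
  read z, top V: go to q_2, push V → (q_2, zz, V$)
  read z, top V: go to q_0, push ε → (q_0, z, $)
  ε-move, top $: go to q_2, push VV$ → (q_2, z, VV$)
  read z, top V: go to q_0, push ε → (q_0, ε, V$)
All input consumed in state q_0 with stack V$.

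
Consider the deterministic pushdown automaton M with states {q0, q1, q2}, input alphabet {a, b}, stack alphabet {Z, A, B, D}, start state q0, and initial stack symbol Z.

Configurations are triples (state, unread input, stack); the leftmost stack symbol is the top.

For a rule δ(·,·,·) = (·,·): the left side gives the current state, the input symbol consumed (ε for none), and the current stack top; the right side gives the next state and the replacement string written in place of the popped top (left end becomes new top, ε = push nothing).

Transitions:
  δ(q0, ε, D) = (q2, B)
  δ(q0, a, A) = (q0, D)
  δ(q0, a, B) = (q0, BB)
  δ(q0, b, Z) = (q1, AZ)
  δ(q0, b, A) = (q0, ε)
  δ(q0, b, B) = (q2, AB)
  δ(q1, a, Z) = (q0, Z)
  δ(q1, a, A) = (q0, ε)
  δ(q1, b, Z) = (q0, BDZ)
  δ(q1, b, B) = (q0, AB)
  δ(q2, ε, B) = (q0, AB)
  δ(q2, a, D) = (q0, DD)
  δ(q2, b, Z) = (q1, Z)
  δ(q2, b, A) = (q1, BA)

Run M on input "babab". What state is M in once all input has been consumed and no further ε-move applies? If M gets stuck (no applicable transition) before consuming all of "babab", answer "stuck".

(q0, babab, Z)
  read b, top Z: go to q1, push AZ → (q1, abab, AZ)
  read a, top A: go to q0, push ε → (q0, bab, Z)
  read b, top Z: go to q1, push AZ → (q1, ab, AZ)
  read a, top A: go to q0, push ε → (q0, b, Z)
  read b, top Z: go to q1, push AZ → (q1, ε, AZ)
All input consumed; M is in state q1.

q1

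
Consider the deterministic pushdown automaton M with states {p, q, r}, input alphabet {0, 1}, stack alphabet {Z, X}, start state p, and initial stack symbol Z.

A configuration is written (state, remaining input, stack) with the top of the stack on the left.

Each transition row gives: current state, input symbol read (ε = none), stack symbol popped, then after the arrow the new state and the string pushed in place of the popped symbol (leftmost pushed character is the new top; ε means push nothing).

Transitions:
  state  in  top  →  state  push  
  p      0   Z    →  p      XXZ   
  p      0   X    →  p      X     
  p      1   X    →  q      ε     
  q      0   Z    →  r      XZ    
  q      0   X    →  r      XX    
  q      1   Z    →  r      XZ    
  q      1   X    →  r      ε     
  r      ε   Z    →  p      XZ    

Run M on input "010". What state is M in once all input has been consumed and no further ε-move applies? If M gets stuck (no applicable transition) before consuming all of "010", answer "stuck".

r

(p, 010, Z)
  read 0, top Z: go to p, push XXZ → (p, 10, XXZ)
  read 1, top X: go to q, push ε → (q, 0, XZ)
  read 0, top X: go to r, push XX → (r, ε, XXZ)
All input consumed; M is in state r.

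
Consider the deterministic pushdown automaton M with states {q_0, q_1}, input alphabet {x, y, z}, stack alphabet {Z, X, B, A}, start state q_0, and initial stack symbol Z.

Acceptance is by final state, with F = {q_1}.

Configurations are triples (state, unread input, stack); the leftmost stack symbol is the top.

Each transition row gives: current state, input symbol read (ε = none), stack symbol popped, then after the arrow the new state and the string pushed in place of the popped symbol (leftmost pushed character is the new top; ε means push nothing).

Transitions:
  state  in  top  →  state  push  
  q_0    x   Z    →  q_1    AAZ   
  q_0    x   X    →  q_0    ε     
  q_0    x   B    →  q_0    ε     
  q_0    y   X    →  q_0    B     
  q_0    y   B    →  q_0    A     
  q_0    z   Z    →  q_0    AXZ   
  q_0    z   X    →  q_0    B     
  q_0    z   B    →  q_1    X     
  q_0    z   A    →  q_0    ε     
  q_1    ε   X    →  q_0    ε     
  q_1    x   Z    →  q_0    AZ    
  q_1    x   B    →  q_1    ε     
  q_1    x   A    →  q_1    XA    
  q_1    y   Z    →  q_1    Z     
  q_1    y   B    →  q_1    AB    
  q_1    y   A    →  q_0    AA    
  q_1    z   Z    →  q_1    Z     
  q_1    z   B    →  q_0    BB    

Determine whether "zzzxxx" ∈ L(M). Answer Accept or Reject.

Accept

(q_0, zzzxxx, Z)
  read z, top Z: go to q_0, push AXZ → (q_0, zzxxx, AXZ)
  read z, top A: go to q_0, push ε → (q_0, zxxx, XZ)
  read z, top X: go to q_0, push B → (q_0, xxx, BZ)
  read x, top B: go to q_0, push ε → (q_0, xx, Z)
  read x, top Z: go to q_1, push AAZ → (q_1, x, AAZ)
  read x, top A: go to q_1, push XA → (q_1, ε, XAAZ)
All input consumed; state q_1 ∈ F.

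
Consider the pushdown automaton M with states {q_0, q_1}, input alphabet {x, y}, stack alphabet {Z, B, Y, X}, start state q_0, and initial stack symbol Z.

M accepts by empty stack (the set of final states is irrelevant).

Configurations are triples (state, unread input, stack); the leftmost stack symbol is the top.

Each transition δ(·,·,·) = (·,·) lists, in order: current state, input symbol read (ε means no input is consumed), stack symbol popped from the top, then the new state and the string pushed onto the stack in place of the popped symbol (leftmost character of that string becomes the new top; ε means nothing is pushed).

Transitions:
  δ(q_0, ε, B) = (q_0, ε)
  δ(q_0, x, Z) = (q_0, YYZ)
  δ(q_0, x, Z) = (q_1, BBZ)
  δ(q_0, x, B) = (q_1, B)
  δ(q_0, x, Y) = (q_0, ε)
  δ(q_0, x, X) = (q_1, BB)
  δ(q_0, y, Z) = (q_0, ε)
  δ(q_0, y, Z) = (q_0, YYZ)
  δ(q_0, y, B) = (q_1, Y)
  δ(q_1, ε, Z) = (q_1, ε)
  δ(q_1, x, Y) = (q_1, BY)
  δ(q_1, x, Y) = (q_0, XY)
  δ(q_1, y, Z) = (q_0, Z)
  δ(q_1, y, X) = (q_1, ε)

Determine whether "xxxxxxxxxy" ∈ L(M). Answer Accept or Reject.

One accepting computation: (q_0, xxxxxxxxxy, Z) ⊢ (q_0, xxxxxxxxy, YYZ) ⊢ (q_0, xxxxxxxy, YZ) ⊢ (q_0, xxxxxxy, Z) ⊢ (q_0, xxxxxy, YYZ) ⊢ (q_0, xxxxy, YZ) ⊢ (q_0, xxxy, Z) ⊢ (q_0, xxy, YYZ) ⊢ (q_0, xy, YZ) ⊢ (q_0, y, Z) ⊢ (q_0, ε, ε)
All input consumed and the stack is empty.

Accept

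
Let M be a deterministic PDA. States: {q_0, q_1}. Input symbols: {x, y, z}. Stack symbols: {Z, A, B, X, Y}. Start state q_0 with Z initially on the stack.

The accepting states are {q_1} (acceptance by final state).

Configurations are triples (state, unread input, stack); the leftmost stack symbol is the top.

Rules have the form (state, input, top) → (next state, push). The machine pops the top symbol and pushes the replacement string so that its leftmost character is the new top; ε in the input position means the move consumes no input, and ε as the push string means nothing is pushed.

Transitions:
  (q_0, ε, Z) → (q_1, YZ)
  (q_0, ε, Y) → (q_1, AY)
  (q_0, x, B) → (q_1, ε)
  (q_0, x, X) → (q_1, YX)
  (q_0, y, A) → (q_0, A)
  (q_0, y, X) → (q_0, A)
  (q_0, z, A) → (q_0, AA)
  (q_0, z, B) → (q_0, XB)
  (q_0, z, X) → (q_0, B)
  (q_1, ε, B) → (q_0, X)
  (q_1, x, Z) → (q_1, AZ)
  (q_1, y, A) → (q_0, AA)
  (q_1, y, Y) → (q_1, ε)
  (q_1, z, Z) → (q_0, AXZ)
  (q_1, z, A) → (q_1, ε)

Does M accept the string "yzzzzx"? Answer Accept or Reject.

(q_0, yzzzzx, Z)
  ε-move, top Z: go to q_1, push YZ → (q_1, yzzzzx, YZ)
  read y, top Y: go to q_1, push ε → (q_1, zzzzx, Z)
  read z, top Z: go to q_0, push AXZ → (q_0, zzzx, AXZ)
  read z, top A: go to q_0, push AA → (q_0, zzx, AAXZ)
  read z, top A: go to q_0, push AA → (q_0, zx, AAAXZ)
  read z, top A: go to q_0, push AA → (q_0, x, AAAAXZ)
No transition applies at (q_0, x, AAAAXZ); input not fully consumed.

Reject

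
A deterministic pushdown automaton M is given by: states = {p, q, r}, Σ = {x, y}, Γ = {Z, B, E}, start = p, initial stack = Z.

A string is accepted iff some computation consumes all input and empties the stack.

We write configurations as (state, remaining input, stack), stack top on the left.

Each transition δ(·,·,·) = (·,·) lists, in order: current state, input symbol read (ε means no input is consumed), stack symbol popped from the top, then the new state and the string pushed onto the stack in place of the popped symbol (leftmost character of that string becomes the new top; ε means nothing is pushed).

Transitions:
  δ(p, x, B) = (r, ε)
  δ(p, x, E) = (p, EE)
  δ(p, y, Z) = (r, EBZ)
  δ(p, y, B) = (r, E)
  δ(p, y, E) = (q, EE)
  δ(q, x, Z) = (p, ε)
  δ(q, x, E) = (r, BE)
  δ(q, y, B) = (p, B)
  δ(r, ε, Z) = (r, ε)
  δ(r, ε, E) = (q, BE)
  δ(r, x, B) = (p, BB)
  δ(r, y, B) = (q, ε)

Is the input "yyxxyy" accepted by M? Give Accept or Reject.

Reject

(p, yyxxyy, Z)
  read y, top Z: go to r, push EBZ → (r, yxxyy, EBZ)
  ε-move, top E: go to q, push BE → (q, yxxyy, BEBZ)
  read y, top B: go to p, push B → (p, xxyy, BEBZ)
  read x, top B: go to r, push ε → (r, xyy, EBZ)
  ε-move, top E: go to q, push BE → (q, xyy, BEBZ)
No transition applies at (q, xyy, BEBZ); input not fully consumed.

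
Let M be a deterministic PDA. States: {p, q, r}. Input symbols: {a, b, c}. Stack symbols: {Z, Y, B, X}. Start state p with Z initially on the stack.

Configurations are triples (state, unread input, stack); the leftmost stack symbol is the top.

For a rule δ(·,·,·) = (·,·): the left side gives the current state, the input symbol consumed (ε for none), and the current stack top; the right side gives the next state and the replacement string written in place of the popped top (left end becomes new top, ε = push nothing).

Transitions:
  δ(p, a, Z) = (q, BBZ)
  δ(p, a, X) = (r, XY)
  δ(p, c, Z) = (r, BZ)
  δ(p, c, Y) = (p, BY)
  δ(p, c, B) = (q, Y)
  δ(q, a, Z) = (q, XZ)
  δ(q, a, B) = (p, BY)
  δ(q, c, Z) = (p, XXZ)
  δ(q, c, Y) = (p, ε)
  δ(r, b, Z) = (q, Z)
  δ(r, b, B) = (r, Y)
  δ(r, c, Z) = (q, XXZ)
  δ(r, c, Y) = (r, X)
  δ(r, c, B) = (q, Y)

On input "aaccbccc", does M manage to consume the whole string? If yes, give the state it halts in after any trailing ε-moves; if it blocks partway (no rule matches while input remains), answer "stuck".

(p, aaccbccc, Z) ⊢ (q, accbccc, BBZ) ⊢ (p, ccbccc, BYBZ) ⊢ (q, cbccc, YYBZ) ⊢ (p, bccc, YBZ)
No transition for (p, b, top Y); M blocks with input bccc remaining.

stuck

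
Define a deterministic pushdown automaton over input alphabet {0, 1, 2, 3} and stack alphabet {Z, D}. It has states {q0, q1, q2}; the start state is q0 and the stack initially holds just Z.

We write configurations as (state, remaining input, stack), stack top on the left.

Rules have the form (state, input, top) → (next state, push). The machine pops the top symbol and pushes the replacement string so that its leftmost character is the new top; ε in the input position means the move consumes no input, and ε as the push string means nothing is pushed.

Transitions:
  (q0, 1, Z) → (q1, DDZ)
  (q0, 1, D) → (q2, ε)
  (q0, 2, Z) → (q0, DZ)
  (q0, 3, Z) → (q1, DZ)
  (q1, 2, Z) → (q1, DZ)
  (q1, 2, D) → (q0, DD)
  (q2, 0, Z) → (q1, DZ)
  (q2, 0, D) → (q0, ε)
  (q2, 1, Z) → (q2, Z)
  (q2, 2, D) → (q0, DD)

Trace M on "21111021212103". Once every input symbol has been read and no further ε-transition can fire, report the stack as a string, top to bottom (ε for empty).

(q0, 21111021212103, Z) ⊢ (q0, 1111021212103, DZ) ⊢ (q2, 111021212103, Z) ⊢ (q2, 11021212103, Z) ⊢ (q2, 1021212103, Z) ⊢ (q2, 021212103, Z) ⊢ (q1, 21212103, DZ) ⊢ (q0, 1212103, DDZ) ⊢ (q2, 212103, DZ) ⊢ (q0, 12103, DDZ) ⊢ (q2, 2103, DZ) ⊢ (q0, 103, DDZ) ⊢ (q2, 03, DZ) ⊢ (q0, 3, Z) ⊢ (q1, ε, DZ)
All input consumed in state q1 with stack DZ.

DZ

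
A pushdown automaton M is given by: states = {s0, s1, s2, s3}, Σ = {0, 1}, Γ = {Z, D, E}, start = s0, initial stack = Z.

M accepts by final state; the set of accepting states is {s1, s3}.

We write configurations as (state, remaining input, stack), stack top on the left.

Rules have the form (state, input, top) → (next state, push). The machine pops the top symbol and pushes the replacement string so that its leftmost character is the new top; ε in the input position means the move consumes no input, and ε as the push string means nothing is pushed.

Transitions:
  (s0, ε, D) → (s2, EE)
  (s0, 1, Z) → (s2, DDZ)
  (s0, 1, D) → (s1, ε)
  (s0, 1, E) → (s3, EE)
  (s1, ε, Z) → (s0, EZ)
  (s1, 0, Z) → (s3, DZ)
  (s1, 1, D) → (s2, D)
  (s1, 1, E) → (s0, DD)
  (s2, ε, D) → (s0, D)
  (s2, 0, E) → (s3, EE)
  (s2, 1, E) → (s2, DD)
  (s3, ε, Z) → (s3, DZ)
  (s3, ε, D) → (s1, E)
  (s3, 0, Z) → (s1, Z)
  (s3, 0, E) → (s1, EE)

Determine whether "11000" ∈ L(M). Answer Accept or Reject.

No computation consumes all input and reaches a final state.

Reject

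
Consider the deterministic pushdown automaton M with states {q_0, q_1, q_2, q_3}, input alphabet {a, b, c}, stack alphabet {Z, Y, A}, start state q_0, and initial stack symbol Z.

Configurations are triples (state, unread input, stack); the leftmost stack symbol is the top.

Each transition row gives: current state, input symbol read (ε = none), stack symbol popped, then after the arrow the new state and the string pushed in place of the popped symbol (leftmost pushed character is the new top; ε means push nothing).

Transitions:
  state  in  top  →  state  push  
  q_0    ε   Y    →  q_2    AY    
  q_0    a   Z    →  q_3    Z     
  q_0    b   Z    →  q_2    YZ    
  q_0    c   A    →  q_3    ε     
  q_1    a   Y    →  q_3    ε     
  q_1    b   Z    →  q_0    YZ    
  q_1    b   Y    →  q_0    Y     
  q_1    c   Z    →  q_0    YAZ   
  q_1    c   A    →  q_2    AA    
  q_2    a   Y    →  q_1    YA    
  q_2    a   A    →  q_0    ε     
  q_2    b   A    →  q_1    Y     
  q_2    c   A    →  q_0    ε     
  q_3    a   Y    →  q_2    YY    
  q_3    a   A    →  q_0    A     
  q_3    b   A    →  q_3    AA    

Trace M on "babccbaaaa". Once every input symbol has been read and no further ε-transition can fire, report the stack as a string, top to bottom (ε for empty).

(q_0, babccbaaaa, Z)
  read b, top Z: go to q_2, push YZ → (q_2, abccbaaaa, YZ)
  read a, top Y: go to q_1, push YA → (q_1, bccbaaaa, YAZ)
  read b, top Y: go to q_0, push Y → (q_0, ccbaaaa, YAZ)
  ε-move, top Y: go to q_2, push AY → (q_2, ccbaaaa, AYAZ)
  read c, top A: go to q_0, push ε → (q_0, cbaaaa, YAZ)
  ε-move, top Y: go to q_2, push AY → (q_2, cbaaaa, AYAZ)
  read c, top A: go to q_0, push ε → (q_0, baaaa, YAZ)
  ε-move, top Y: go to q_2, push AY → (q_2, baaaa, AYAZ)
  read b, top A: go to q_1, push Y → (q_1, aaaa, YYAZ)
  read a, top Y: go to q_3, push ε → (q_3, aaa, YAZ)
  read a, top Y: go to q_2, push YY → (q_2, aa, YYAZ)
  read a, top Y: go to q_1, push YA → (q_1, a, YAYAZ)
  read a, top Y: go to q_3, push ε → (q_3, ε, AYAZ)
All input consumed in state q_3 with stack AYAZ.

AYAZ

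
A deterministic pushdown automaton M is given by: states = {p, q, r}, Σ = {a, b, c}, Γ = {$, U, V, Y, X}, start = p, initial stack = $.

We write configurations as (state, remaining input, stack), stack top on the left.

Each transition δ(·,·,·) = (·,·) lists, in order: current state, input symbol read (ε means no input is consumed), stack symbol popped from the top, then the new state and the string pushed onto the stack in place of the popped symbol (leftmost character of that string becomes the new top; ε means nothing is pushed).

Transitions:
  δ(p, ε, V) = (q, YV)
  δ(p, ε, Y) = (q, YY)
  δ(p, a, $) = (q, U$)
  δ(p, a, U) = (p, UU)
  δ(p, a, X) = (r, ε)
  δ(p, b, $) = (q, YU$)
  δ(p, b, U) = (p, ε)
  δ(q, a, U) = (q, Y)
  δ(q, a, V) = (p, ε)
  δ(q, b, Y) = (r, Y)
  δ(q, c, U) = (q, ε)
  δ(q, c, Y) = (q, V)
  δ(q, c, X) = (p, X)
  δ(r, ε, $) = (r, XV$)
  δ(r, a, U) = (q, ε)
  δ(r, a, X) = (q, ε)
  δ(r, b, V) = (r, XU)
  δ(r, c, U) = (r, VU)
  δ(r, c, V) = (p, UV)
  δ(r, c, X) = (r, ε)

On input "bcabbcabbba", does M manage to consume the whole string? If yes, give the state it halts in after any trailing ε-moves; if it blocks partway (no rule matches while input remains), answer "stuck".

stuck

(p, bcabbcabbba, $)
  read b, top $: go to q, push YU$ → (q, cabbcabbba, YU$)
  read c, top Y: go to q, push V → (q, abbcabbba, VU$)
  read a, top V: go to p, push ε → (p, bbcabbba, U$)
  read b, top U: go to p, push ε → (p, bcabbba, $)
  read b, top $: go to q, push YU$ → (q, cabbba, YU$)
  read c, top Y: go to q, push V → (q, abbba, VU$)
  read a, top V: go to p, push ε → (p, bbba, U$)
  read b, top U: go to p, push ε → (p, bba, $)
  read b, top $: go to q, push YU$ → (q, ba, YU$)
  read b, top Y: go to r, push Y → (r, a, YU$)
No transition for (r, a, top Y); M blocks with input a remaining.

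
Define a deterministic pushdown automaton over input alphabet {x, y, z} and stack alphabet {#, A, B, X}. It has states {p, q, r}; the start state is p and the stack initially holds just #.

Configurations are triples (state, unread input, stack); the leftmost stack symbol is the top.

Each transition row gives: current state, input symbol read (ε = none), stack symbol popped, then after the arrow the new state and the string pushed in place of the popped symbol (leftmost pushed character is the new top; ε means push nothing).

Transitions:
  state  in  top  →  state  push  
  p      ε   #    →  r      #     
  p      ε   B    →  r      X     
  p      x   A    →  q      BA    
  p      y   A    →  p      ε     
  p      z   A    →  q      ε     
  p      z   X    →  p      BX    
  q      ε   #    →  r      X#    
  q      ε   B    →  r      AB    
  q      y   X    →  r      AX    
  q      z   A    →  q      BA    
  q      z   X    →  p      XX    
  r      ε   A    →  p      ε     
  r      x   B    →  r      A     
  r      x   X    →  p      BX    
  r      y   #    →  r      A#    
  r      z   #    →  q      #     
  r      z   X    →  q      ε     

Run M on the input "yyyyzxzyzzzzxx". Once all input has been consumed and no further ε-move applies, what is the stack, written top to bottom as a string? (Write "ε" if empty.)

(p, yyyyzxzyzzzzxx, #)
  ε-move, top #: go to r, push # → (r, yyyyzxzyzzzzxx, #)
  read y, top #: go to r, push A# → (r, yyyzxzyzzzzxx, A#)
  ε-move, top A: go to p, push ε → (p, yyyzxzyzzzzxx, #)
  ε-move, top #: go to r, push # → (r, yyyzxzyzzzzxx, #)
  read y, top #: go to r, push A# → (r, yyzxzyzzzzxx, A#)
  ε-move, top A: go to p, push ε → (p, yyzxzyzzzzxx, #)
  ε-move, top #: go to r, push # → (r, yyzxzyzzzzxx, #)
  read y, top #: go to r, push A# → (r, yzxzyzzzzxx, A#)
  ε-move, top A: go to p, push ε → (p, yzxzyzzzzxx, #)
  ε-move, top #: go to r, push # → (r, yzxzyzzzzxx, #)
  read y, top #: go to r, push A# → (r, zxzyzzzzxx, A#)
  ε-move, top A: go to p, push ε → (p, zxzyzzzzxx, #)
  ε-move, top #: go to r, push # → (r, zxzyzzzzxx, #)
  read z, top #: go to q, push # → (q, xzyzzzzxx, #)
  ε-move, top #: go to r, push X# → (r, xzyzzzzxx, X#)
  read x, top X: go to p, push BX → (p, zyzzzzxx, BX#)
  ε-move, top B: go to r, push X → (r, zyzzzzxx, XX#)
  read z, top X: go to q, push ε → (q, yzzzzxx, X#)
  read y, top X: go to r, push AX → (r, zzzzxx, AX#)
  ε-move, top A: go to p, push ε → (p, zzzzxx, X#)
  read z, top X: go to p, push BX → (p, zzzxx, BX#)
  ε-move, top B: go to r, push X → (r, zzzxx, XX#)
  read z, top X: go to q, push ε → (q, zzxx, X#)
  read z, top X: go to p, push XX → (p, zxx, XX#)
  read z, top X: go to p, push BX → (p, xx, BXX#)
  ε-move, top B: go to r, push X → (r, xx, XXX#)
  read x, top X: go to p, push BX → (p, x, BXXX#)
  ε-move, top B: go to r, push X → (r, x, XXXX#)
  read x, top X: go to p, push BX → (p, ε, BXXXX#)
  ε-move, top B: go to r, push X → (r, ε, XXXXX#)
All input consumed in state r with stack XXXXX#.

XXXXX#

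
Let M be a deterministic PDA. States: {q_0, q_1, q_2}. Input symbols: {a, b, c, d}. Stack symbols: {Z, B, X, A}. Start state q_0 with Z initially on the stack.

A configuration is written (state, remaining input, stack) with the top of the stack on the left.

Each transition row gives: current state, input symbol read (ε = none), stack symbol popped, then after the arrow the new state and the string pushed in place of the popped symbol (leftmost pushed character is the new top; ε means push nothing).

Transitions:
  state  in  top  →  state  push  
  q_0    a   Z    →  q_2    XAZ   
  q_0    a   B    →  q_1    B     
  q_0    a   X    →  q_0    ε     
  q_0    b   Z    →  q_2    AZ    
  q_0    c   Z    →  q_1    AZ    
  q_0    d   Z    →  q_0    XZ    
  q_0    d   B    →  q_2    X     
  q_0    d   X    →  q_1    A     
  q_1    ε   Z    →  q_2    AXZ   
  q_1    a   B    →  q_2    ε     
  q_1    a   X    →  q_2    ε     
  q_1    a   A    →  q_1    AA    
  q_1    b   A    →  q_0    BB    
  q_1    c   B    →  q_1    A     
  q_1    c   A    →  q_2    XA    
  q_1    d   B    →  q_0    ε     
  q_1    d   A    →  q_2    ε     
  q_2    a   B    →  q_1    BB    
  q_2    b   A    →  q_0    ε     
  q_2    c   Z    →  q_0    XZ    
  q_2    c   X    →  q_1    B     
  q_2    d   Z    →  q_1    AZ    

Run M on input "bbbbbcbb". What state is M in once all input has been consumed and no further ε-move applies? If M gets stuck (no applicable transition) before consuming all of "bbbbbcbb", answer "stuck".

stuck

(q_0, bbbbbcbb, Z)
  read b, top Z: go to q_2, push AZ → (q_2, bbbbcbb, AZ)
  read b, top A: go to q_0, push ε → (q_0, bbbcbb, Z)
  read b, top Z: go to q_2, push AZ → (q_2, bbcbb, AZ)
  read b, top A: go to q_0, push ε → (q_0, bcbb, Z)
  read b, top Z: go to q_2, push AZ → (q_2, cbb, AZ)
No transition for (q_2, c, top A); M blocks with input cbb remaining.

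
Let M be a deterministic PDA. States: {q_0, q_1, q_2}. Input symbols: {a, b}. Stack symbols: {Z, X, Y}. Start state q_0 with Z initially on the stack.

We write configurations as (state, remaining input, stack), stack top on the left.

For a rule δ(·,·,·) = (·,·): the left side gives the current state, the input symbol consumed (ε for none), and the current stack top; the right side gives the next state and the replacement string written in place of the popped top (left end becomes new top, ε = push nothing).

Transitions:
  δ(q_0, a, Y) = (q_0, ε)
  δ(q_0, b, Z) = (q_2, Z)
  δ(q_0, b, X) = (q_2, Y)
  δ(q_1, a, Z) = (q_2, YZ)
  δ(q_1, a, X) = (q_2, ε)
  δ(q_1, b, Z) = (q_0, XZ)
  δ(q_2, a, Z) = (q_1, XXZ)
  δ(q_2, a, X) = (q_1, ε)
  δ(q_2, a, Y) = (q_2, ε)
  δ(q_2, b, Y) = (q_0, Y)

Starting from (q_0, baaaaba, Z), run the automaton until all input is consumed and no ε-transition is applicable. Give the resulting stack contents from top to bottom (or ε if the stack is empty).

Z

(q_0, baaaaba, Z)
  read b, top Z: go to q_2, push Z → (q_2, aaaaba, Z)
  read a, top Z: go to q_1, push XXZ → (q_1, aaaba, XXZ)
  read a, top X: go to q_2, push ε → (q_2, aaba, XZ)
  read a, top X: go to q_1, push ε → (q_1, aba, Z)
  read a, top Z: go to q_2, push YZ → (q_2, ba, YZ)
  read b, top Y: go to q_0, push Y → (q_0, a, YZ)
  read a, top Y: go to q_0, push ε → (q_0, ε, Z)
All input consumed in state q_0 with stack Z.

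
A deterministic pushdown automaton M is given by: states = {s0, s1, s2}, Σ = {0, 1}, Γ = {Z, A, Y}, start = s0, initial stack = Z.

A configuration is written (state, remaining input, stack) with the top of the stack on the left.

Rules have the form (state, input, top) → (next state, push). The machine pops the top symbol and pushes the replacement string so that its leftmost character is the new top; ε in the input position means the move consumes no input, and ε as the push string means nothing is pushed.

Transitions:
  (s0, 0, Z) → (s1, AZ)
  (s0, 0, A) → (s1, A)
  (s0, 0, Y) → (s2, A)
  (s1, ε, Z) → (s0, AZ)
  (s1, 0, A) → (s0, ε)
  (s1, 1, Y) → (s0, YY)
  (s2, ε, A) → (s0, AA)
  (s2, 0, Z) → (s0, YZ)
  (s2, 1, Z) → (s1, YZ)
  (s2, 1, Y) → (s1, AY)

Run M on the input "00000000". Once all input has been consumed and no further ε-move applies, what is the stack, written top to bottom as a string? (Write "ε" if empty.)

(s0, 00000000, Z) ⊢ (s1, 0000000, AZ) ⊢ (s0, 000000, Z) ⊢ (s1, 00000, AZ) ⊢ (s0, 0000, Z) ⊢ (s1, 000, AZ) ⊢ (s0, 00, Z) ⊢ (s1, 0, AZ) ⊢ (s0, ε, Z)
All input consumed in state s0 with stack Z.

Z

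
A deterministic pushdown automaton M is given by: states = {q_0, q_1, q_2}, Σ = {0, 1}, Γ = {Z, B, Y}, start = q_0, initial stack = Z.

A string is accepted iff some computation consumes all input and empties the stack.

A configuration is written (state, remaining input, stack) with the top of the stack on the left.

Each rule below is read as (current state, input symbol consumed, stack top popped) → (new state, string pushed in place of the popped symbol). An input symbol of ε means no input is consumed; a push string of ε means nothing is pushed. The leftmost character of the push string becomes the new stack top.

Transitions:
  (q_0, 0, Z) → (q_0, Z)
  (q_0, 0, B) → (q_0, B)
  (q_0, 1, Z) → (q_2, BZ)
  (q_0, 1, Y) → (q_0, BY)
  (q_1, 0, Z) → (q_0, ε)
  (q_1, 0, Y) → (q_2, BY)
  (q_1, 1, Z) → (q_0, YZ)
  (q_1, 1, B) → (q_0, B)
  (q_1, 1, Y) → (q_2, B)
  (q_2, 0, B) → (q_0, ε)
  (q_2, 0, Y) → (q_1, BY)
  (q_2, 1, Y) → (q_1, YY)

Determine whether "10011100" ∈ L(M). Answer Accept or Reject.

Reject

(q_0, 10011100, Z) ⊢ (q_2, 0011100, BZ) ⊢ (q_0, 011100, Z) ⊢ (q_0, 11100, Z) ⊢ (q_2, 1100, BZ)
No transition applies at (q_2, 1100, BZ); input not fully consumed.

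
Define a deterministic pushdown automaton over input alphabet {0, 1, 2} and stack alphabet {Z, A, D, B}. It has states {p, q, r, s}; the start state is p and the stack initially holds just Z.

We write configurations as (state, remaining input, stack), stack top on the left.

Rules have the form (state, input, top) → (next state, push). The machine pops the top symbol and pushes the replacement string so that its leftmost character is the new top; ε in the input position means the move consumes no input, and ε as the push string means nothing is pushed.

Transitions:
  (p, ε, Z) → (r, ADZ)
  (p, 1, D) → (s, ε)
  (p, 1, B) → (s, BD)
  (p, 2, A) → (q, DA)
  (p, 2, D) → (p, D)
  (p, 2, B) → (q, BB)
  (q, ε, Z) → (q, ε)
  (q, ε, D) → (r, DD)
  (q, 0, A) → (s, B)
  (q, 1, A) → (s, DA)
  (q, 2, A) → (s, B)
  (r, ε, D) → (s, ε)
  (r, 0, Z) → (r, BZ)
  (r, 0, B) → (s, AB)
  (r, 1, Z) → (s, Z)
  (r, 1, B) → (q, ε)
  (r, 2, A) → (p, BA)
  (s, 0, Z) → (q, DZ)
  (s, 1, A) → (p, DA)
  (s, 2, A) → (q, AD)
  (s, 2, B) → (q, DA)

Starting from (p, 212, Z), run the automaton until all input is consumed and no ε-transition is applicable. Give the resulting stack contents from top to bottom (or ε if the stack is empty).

(p, 212, Z) ⊢ (r, 212, ADZ) ⊢ (p, 12, BADZ) ⊢ (s, 2, BDADZ) ⊢ (q, ε, DADADZ) ⊢ (r, ε, DDADADZ) ⊢ (s, ε, DADADZ)
All input consumed in state s with stack DADADZ.

DADADZ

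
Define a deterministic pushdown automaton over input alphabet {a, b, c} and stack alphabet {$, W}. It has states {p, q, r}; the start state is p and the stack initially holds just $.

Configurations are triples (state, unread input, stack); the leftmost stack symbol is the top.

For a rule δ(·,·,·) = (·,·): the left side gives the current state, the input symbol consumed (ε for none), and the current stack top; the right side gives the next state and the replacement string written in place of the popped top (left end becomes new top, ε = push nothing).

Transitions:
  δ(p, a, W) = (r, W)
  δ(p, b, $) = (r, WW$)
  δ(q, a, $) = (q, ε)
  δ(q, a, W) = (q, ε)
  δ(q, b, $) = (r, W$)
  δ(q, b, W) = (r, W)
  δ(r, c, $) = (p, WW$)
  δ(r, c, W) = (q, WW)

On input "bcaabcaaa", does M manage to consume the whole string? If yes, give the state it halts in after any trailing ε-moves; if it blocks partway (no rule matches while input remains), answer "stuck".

(p, bcaabcaaa, $) ⊢ (r, caabcaaa, WW$) ⊢ (q, aabcaaa, WWW$) ⊢ (q, abcaaa, WW$) ⊢ (q, bcaaa, W$) ⊢ (r, caaa, W$) ⊢ (q, aaa, WW$) ⊢ (q, aa, W$) ⊢ (q, a, $) ⊢ (q, ε, ε)
All input consumed; M is in state q.

q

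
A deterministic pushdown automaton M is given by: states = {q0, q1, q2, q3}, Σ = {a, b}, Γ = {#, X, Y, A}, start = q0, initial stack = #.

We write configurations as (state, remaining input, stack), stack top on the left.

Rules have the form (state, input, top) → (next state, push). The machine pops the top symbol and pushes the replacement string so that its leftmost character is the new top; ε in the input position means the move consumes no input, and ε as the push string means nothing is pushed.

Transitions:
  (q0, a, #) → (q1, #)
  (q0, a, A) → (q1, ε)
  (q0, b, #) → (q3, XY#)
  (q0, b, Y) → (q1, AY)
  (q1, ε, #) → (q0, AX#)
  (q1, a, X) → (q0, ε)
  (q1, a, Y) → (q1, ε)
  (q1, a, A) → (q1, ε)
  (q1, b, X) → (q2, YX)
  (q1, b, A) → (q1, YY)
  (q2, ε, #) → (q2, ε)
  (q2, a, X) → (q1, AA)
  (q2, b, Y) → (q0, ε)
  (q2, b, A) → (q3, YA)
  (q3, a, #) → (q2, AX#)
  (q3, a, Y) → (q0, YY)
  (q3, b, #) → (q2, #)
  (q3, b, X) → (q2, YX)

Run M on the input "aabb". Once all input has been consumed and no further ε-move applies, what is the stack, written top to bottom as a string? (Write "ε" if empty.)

X#

(q0, aabb, #)
  read a, top #: go to q1, push # → (q1, abb, #)
  ε-move, top #: go to q0, push AX# → (q0, abb, AX#)
  read a, top A: go to q1, push ε → (q1, bb, X#)
  read b, top X: go to q2, push YX → (q2, b, YX#)
  read b, top Y: go to q0, push ε → (q0, ε, X#)
All input consumed in state q0 with stack X#.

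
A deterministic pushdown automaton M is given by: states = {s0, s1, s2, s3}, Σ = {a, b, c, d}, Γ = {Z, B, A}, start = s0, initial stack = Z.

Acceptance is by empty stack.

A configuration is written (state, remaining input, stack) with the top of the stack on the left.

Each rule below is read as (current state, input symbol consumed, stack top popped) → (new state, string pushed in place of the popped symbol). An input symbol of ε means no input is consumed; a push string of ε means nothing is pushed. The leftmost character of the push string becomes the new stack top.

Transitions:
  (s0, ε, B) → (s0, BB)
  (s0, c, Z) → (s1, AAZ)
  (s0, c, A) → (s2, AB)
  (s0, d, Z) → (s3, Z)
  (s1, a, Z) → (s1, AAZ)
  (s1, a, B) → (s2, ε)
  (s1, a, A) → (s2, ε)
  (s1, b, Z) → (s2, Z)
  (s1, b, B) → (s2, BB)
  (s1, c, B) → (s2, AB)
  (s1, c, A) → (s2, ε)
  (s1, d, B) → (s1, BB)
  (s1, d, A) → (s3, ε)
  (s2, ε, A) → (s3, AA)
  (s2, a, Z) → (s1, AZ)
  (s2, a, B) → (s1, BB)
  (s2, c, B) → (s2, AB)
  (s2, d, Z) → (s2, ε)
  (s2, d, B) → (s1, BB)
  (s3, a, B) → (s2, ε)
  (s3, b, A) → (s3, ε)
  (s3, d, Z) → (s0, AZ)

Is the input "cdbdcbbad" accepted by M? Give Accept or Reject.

(s0, cdbdcbbad, Z) ⊢ (s1, dbdcbbad, AAZ) ⊢ (s3, bdcbbad, AZ) ⊢ (s3, dcbbad, Z) ⊢ (s0, cbbad, AZ) ⊢ (s2, bbad, ABZ) ⊢ (s3, bbad, AABZ) ⊢ (s3, bad, ABZ) ⊢ (s3, ad, BZ) ⊢ (s2, d, Z) ⊢ (s2, ε, ε)
All input consumed and the stack is empty.

Accept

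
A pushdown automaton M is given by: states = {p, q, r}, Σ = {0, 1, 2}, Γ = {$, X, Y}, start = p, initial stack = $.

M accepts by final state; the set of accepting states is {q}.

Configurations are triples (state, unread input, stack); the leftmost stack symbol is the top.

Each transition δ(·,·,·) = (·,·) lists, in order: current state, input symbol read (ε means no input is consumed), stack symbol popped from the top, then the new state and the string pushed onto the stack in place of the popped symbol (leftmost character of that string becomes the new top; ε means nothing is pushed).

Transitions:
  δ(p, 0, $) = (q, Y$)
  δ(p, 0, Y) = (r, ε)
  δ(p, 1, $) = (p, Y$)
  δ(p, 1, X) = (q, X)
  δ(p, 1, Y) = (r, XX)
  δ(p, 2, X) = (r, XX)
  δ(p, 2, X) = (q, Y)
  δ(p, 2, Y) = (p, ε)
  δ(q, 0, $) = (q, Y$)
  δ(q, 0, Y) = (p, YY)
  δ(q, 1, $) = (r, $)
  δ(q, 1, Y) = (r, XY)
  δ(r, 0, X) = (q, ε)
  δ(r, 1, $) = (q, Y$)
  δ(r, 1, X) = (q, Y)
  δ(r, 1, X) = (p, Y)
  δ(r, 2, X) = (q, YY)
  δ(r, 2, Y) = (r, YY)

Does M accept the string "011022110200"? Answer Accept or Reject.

Accept

One accepting computation: (p, 011022110200, $) ⊢ (q, 11022110200, Y$) ⊢ (r, 1022110200, XY$) ⊢ (q, 022110200, YY$) ⊢ (p, 22110200, YYY$) ⊢ (p, 2110200, YY$) ⊢ (p, 110200, Y$) ⊢ (r, 10200, XX$) ⊢ (q, 0200, YX$) ⊢ (p, 200, YYX$) ⊢ (p, 00, YX$) ⊢ (r, 0, X$) ⊢ (q, ε, $)
All input consumed and state q ∈ F.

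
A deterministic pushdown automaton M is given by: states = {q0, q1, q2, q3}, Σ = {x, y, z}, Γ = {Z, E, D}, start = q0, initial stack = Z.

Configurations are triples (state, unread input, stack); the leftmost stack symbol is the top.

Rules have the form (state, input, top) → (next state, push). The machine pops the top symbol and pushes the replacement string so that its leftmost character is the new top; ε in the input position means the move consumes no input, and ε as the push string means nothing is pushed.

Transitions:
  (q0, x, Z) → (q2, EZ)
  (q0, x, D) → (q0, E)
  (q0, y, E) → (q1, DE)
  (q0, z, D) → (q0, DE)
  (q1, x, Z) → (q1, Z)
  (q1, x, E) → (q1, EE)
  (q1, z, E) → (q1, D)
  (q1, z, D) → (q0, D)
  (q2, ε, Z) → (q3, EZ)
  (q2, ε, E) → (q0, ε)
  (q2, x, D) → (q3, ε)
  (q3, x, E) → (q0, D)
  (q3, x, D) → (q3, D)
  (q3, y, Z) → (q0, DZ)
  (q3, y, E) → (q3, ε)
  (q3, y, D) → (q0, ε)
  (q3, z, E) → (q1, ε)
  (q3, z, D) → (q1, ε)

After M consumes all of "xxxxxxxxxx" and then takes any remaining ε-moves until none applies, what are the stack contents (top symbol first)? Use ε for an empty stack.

Z

(q0, xxxxxxxxxx, Z) ⊢ (q2, xxxxxxxxx, EZ) ⊢ (q0, xxxxxxxxx, Z) ⊢ (q2, xxxxxxxx, EZ) ⊢ (q0, xxxxxxxx, Z) ⊢ (q2, xxxxxxx, EZ) ⊢ (q0, xxxxxxx, Z) ⊢ (q2, xxxxxx, EZ) ⊢ (q0, xxxxxx, Z) ⊢ (q2, xxxxx, EZ) ⊢ (q0, xxxxx, Z) ⊢ (q2, xxxx, EZ) ⊢ (q0, xxxx, Z) ⊢ (q2, xxx, EZ) ⊢ (q0, xxx, Z) ⊢ (q2, xx, EZ) ⊢ (q0, xx, Z) ⊢ (q2, x, EZ) ⊢ (q0, x, Z) ⊢ (q2, ε, EZ) ⊢ (q0, ε, Z)
All input consumed in state q0 with stack Z.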